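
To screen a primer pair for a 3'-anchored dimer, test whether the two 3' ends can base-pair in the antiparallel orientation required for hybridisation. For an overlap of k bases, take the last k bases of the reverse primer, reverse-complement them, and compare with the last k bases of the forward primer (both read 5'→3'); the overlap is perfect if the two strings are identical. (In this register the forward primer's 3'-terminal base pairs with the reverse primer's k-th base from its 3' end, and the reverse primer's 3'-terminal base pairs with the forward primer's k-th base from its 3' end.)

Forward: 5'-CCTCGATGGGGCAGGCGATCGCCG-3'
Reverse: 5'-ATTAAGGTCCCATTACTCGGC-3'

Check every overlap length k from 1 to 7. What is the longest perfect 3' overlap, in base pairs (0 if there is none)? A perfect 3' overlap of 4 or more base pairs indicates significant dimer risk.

Longest perfect overlap: 4 complementary base pairs; significant dimer risk (threshold 4).

Last 7 bases (5'→3') — forward …ATCGCCG, reverse …ACTCGGC.
Reverse complement of the reverse primer's last 7 bases: GCCGAGT; its first k bases are the reverse complement of the reverse primer's last k bases, so a perfect k-base overlap needs the forward primer's last k bases to equal them.
Comparing (forward last k vs required): k=1: G vs G ✓; k=2: CG vs GC ✗; k=3: CCG vs GCC ✗; k=4: GCCG vs GCCG ✓; k=5: CGCCG vs GCCGA ✗; k=6: TCGCCG vs GCCGAG ✗; k=7: ATCGCCG vs GCCGAGT ✗.
Perfect overlaps at k = 1, 4; the largest is 4.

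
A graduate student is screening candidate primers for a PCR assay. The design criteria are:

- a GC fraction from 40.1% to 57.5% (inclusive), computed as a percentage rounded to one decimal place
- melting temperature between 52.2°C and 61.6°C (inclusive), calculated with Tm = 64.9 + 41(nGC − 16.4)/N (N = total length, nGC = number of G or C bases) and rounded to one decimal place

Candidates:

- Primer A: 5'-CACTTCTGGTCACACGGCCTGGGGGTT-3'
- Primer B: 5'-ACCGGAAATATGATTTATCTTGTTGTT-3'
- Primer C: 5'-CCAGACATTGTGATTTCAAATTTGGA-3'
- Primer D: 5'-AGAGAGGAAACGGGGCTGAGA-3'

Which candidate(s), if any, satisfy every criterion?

Primer A (27 nt, A=3 T=7 G=9 C=8): GC 17/27 = 63.0%, outside 40.1–57.5% ✗; Tm = 64.9 + 41·(17 − 16.4)/27 = 65.8°C, outside 52.2–61.6°C ✗ — fails.
Primer B (27 nt, A=7 T=12 G=5 C=3): GC 8/27 = 29.6%, outside 40.1–57.5% ✗; Tm = 64.9 + 41·(8 − 16.4)/27 = 52.1°C, outside 52.2–61.6°C ✗ — fails.
Primer C (26 nt, A=8 T=9 G=5 C=4): GC 9/26 = 34.6%, outside 40.1–57.5% ✗; Tm = 64.9 + 41·(9 − 16.4)/26 = 53.2°C ✓ — fails.
Primer D (21 nt, A=8 T=1 G=10 C=2): GC 12/21 = 57.1% ✓; Tm = 64.9 + 41·(12 − 16.4)/21 = 56.3°C ✓ — passes.

Primer D only.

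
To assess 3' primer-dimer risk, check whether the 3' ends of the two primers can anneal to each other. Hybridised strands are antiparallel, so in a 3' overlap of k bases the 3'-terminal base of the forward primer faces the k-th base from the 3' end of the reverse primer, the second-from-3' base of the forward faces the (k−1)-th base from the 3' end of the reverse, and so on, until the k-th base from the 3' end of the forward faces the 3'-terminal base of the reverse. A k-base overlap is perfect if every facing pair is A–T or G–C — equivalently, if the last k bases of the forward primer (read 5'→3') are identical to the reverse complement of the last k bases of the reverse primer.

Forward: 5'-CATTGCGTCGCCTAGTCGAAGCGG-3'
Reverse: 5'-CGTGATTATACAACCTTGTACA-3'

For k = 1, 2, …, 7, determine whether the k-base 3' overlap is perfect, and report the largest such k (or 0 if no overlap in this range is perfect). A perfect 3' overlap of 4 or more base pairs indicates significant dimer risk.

Longest perfect overlap: 0 complementary base pairs; below the dimer-risk threshold (threshold 4).

Last 7 bases (5'→3') — forward …GAAGCGG, reverse …TTGTACA.
Reverse complement of the reverse primer's last 7 bases: TGTACAA; its first k bases are the reverse complement of the reverse primer's last k bases, so a perfect k-base overlap needs the forward primer's last k bases to equal them.
Comparing (forward last k vs required): k=1: G vs T ✗; k=2: GG vs TG ✗; k=3: CGG vs TGT ✗; k=4: GCGG vs TGTA ✗; k=5: AGCGG vs TGTAC ✗; k=6: AAGCGG vs TGTACA ✗; k=7: GAAGCGG vs TGTACAA ✗.
No overlap length from 1 to 7 is perfect, so the longest perfect 3' overlap is 0.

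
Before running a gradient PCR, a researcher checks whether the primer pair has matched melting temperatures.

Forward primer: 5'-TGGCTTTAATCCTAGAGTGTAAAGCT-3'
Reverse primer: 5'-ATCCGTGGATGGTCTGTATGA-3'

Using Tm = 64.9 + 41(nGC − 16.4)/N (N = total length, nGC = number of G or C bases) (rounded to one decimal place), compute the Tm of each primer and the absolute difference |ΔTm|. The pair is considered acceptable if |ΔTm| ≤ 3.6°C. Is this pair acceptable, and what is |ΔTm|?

Forward: G+C = 10, N = 26 → Tm = 64.9 + 41·(10 − 16.4)/26 = 54.8°C.
Reverse: G+C = 10, N = 21 → Tm = 64.9 + 41·(10 − 16.4)/21 = 52.4°C.
|ΔTm| = |54.8 − 52.4| = 2.4°C, ≤ 3.6°C.

|ΔTm| = 2.4°C; the pair is acceptable.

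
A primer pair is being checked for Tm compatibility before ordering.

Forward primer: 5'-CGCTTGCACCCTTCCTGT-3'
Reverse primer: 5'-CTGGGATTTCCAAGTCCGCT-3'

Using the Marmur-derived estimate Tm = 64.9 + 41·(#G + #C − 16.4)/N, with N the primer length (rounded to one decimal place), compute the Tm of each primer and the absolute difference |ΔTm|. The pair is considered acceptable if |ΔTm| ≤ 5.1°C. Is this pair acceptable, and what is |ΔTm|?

|ΔTm| = 1.2°C; the pair is acceptable.

Forward: G+C = 11, N = 18 → Tm = 64.9 + 41·(11 − 16.4)/18 = 52.6°C.
Reverse: G+C = 11, N = 20 → Tm = 64.9 + 41·(11 − 16.4)/20 = 53.8°C.
|ΔTm| = |52.6 − 53.8| = 1.2°C, ≤ 5.1°C.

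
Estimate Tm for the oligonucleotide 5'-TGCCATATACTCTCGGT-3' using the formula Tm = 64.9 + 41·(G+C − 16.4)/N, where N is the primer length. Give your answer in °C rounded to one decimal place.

Base counts: A=3, T=6, G=3, C=5; G+C = 8, N = 17.
Tm = 64.9 + 41·(8 − 16.4)/17 = 64.9 + -344.40/17 = 44.6°C.

44.6°C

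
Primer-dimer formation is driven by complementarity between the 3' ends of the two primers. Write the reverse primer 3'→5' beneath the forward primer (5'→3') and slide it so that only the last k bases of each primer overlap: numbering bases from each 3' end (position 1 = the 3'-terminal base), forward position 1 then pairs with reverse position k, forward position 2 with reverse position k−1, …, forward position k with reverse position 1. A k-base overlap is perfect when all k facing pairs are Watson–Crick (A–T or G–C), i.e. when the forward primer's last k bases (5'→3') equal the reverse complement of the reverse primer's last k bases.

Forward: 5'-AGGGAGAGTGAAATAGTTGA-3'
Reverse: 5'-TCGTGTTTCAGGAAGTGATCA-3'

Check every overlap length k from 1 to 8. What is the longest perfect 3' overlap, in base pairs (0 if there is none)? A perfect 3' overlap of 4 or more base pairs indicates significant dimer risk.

Longest perfect overlap: 3 complementary base pairs; below the dimer-risk threshold (threshold 4).

Last 8 bases (5'→3') — forward …ATAGTTGA, reverse …AGTGATCA.
Reverse complement of the reverse primer's last 8 bases: TGATCACT; its first k bases are the reverse complement of the reverse primer's last k bases, so a perfect k-base overlap needs the forward primer's last k bases to equal them.
Comparing (forward last k vs required): k=1: A vs T ✗; k=2: GA vs TG ✗; k=3: TGA vs TGA ✓; k=4: TTGA vs TGAT ✗; k=5: GTTGA vs TGATC ✗; k=6: AGTTGA vs TGATCA ✗; k=7: TAGTTGA vs TGATCAC ✗; k=8: ATAGTTGA vs TGATCACT ✗.
Only k = 3 is perfect, so the longest perfect 3' overlap is 3.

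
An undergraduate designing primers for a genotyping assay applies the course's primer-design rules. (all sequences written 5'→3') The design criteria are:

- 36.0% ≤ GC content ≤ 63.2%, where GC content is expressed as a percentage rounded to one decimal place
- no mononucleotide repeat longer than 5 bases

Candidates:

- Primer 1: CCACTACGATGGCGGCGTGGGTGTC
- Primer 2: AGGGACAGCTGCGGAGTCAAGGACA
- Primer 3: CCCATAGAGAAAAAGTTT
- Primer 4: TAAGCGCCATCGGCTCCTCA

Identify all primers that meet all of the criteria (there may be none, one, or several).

Primer 1 (25 nt, A=3 T=5 G=10 C=7): GC 17/25 = 68.0%, outside 36.0–63.2% ✗; longest run = 3 ✓ — fails.
Primer 2 (25 nt, A=8 T=2 G=10 C=5): GC 15/25 = 60.0% ✓; longest run = 3 ✓ — passes.
Primer 3 (18 nt, A=8 T=4 G=3 C=3): GC 6/18 = 33.3%, outside 36.0–63.2% ✗; longest run = 5 ✓ — fails.
Primer 4 (20 nt, A=4 T=4 G=4 C=8): GC 12/20 = 60.0% ✓; longest run = 2 ✓ — passes.

Primer 2 and Primer 4.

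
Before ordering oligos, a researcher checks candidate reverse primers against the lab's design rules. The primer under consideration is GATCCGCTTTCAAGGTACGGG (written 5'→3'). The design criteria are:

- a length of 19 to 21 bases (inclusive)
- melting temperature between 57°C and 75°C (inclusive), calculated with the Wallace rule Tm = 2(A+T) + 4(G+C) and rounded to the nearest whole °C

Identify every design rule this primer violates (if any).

Base counts: A=4, T=5, G=7, C=5 (length 21).
length: length 21 ✓
Tm: Tm = 2·9 + 4·12 = 66°C ✓

Meets all criteria.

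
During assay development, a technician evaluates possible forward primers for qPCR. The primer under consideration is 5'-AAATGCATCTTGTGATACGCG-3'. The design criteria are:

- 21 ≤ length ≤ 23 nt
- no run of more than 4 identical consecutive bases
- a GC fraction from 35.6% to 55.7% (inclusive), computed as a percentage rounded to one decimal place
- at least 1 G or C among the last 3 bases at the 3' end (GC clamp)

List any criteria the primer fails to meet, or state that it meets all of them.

Base counts: A=6, T=6, G=5, C=4 (length 21).
length: length 21 ✓
homopolymer run: longest run = 3 ✓
GC content: GC 9/21 = 42.9% ✓
GC clamp: 3' end GCG has 3 G/C ✓

Meets all criteria.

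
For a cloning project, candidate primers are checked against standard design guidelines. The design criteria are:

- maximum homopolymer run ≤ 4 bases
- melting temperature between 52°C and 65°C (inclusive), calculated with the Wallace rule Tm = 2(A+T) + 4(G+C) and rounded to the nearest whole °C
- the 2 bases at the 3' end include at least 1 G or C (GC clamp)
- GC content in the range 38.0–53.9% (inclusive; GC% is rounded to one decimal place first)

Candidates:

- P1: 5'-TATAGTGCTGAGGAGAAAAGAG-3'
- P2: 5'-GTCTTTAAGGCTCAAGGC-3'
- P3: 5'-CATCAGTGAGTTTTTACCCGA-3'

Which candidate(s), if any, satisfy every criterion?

P1 and P2.

P1 (22 nt, A=9 T=4 G=8 C=1): longest run = 4 ✓; Tm = 2·13 + 4·9 = 62°C ✓; 3' end AG has 1 G/C ✓; GC 9/22 = 40.9% ✓ — passes.
P2 (18 nt, A=4 T=5 G=5 C=4): longest run = 3 ✓; Tm = 2·9 + 4·9 = 54°C ✓; 3' end GC has 2 G/C ✓; GC 9/18 = 50.0% ✓ — passes.
P3 (21 nt, A=5 T=7 G=4 C=5): longest run = 5, exceeds 4 ✗; Tm = 2·12 + 4·9 = 60°C ✓; 3' end GA has 1 G/C ✓; GC 9/21 = 42.9% ✓ — fails.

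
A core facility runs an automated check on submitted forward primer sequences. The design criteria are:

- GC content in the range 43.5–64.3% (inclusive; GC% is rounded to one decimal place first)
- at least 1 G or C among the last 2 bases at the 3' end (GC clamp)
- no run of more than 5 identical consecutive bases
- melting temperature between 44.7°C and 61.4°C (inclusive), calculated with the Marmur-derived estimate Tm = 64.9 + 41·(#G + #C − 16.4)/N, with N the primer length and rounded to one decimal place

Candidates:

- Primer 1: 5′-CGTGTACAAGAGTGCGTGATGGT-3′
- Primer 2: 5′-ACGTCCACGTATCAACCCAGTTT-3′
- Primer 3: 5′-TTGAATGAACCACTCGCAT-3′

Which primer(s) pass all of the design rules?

Primer 1 (23 nt, A=5 T=6 G=9 C=3): GC 12/23 = 52.2% ✓; 3' end GT has 1 G/C ✓; longest run = 2 ✓; Tm = 64.9 + 41·(12 − 16.4)/23 = 57.1°C ✓ — passes.
Primer 2 (23 nt, A=6 T=6 G=3 C=8): GC 11/23 = 47.8% ✓; 3' end TT has 0 G/C, need ≥1 ✗; longest run = 3 ✓; Tm = 64.9 + 41·(11 − 16.4)/23 = 55.3°C ✓ — fails.
Primer 3 (19 nt, A=6 T=5 G=3 C=5): GC 8/19 = 42.1%, outside 43.5–64.3% ✗; 3' end AT has 0 G/C, need ≥1 ✗; longest run = 2 ✓; Tm = 64.9 + 41·(8 − 16.4)/19 = 46.8°C ✓ — fails.

Primer 1 only.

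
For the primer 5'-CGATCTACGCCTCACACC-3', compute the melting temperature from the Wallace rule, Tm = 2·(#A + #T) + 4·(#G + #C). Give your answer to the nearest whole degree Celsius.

Base counts: A=4, T=3, G=2, C=9 (length 18).
Tm = 2·(4+3) + 4·(2+9) = 2·7 + 4·11 = 14 + 44 = 58°C.

58°C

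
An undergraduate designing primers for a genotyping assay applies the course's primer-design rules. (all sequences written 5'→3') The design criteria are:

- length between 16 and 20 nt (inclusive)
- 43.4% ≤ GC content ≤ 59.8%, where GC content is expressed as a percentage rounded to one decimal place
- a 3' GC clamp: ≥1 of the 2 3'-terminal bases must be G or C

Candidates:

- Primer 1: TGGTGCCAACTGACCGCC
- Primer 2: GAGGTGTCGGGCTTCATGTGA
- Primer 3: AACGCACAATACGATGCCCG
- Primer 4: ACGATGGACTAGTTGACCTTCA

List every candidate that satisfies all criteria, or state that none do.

Primer 1 (18 nt, A=3 T=3 G=5 C=7): length 18 ✓; GC 12/18 = 66.7%, outside 43.4–59.8% ✗; 3' end CC has 2 G/C ✓ — fails.
Primer 2 (21 nt, A=3 T=6 G=9 C=3): length 21, outside 16–20 ✗; GC 12/21 = 57.1% ✓; 3' end GA has 1 G/C ✓ — fails.
Primer 3 (20 nt, A=7 T=2 G=4 C=7): length 20 ✓; GC 11/20 = 55.0% ✓; 3' end CG has 2 G/C ✓ — passes.
Primer 4 (22 nt, A=6 T=6 G=5 C=5): length 22, outside 16–20 ✗; GC 10/22 = 45.5% ✓; 3' end CA has 1 G/C ✓ — fails.

Primer 3 only.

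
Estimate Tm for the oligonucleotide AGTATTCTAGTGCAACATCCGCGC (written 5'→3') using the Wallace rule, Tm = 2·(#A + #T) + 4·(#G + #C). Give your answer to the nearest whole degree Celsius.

Base counts: A=6, T=6, G=5, C=7 (length 24).
Tm = 2·(6+6) + 4·(5+7) = 2·12 + 4·12 = 24 + 48 = 72°C.

72°C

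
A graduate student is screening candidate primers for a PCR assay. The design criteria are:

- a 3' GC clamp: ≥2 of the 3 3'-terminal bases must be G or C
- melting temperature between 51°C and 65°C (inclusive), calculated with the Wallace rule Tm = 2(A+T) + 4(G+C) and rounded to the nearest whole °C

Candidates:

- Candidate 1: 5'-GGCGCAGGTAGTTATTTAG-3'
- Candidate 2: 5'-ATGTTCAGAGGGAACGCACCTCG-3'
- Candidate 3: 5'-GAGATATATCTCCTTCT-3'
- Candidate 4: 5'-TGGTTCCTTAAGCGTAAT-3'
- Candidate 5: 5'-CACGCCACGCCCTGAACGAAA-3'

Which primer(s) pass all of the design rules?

None of the candidates satisfy all criteria.

Candidate 1 (19 nt, A=4 T=6 G=7 C=2): 3' end TAG has 1 G/C, need ≥2 ✗; Tm = 2·10 + 4·9 = 56°C ✓ — fails.
Candidate 2 (23 nt, A=6 T=4 G=7 C=6): 3' end TCG has 2 G/C ✓; Tm = 2·10 + 4·13 = 72°C, outside 51–65°C ✗ — fails.
Candidate 3 (17 nt, A=4 T=7 G=2 C=4): 3' end TCT has 1 G/C, need ≥2 ✗; Tm = 2·11 + 4·6 = 46°C, outside 51–65°C ✗ — fails.
Candidate 4 (18 nt, A=4 T=7 G=4 C=3): 3' end AAT has 0 G/C, need ≥2 ✗; Tm = 2·11 + 4·7 = 50°C, outside 51–65°C ✗ — fails.
Candidate 5 (21 nt, A=7 T=1 G=4 C=9): 3' end AAA has 0 G/C, need ≥2 ✗; Tm = 2·8 + 4·13 = 68°C, outside 51–65°C ✗ — fails.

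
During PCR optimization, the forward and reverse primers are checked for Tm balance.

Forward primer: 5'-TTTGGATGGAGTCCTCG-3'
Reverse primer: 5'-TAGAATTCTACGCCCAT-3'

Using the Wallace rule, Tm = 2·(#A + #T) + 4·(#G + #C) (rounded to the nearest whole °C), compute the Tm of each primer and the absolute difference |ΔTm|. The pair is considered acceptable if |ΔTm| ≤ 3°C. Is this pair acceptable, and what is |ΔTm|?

Forward: A=2 T=6 G=6 C=3 → Tm = 2·8 + 4·9 = 52°C.
Reverse: A=5 T=5 G=2 C=5 → Tm = 2·10 + 4·7 = 48°C.
|ΔTm| = |52 − 48| = 4°C, > 3°C.

|ΔTm| = 4°C; the pair is not acceptable.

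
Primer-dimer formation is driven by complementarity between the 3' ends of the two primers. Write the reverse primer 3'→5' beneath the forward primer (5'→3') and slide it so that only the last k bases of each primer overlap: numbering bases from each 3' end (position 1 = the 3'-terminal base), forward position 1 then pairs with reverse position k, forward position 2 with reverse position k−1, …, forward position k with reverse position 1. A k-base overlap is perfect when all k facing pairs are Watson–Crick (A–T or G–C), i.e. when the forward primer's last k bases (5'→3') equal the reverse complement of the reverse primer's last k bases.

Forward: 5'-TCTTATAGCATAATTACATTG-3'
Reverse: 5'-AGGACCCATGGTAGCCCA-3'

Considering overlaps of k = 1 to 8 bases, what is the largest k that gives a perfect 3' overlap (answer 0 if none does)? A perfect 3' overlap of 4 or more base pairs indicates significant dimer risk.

Last 8 bases (5'→3') — forward …TTACATTG, reverse …GTAGCCCA.
Reverse complement of the reverse primer's last 8 bases: TGGGCTAC; its first k bases are the reverse complement of the reverse primer's last k bases, so a perfect k-base overlap needs the forward primer's last k bases to equal them.
Comparing (forward last k vs required): k=1: G vs T ✗; k=2: TG vs TG ✓; k=3: TTG vs TGG ✗; k=4: ATTG vs TGGG ✗; k=5: CATTG vs TGGGC ✗; k=6: ACATTG vs TGGGCT ✗; k=7: TACATTG vs TGGGCTA ✗; k=8: TTACATTG vs TGGGCTAC ✗.
Only k = 2 is perfect, so the longest perfect 3' overlap is 2.

Longest perfect overlap: 2 complementary base pairs; below the dimer-risk threshold (threshold 4).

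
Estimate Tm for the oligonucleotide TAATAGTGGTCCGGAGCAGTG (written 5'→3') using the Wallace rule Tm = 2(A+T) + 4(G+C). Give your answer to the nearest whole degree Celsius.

64°C

Base counts: A=5, T=5, G=8, C=3 (length 21).
Tm = 2·(5+5) + 4·(8+3) = 2·10 + 4·11 = 20 + 44 = 64°C.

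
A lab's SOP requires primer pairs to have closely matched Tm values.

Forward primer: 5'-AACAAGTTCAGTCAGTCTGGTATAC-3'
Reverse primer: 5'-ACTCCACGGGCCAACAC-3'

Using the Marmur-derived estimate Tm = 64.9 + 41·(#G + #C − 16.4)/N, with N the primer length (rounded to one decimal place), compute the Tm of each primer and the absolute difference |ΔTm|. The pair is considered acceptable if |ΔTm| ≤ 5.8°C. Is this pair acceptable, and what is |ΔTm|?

|ΔTm| = 2.5°C; the pair is acceptable.

Forward: G+C = 10, N = 25 → Tm = 64.9 + 41·(10 − 16.4)/25 = 54.4°C.
Reverse: G+C = 11, N = 17 → Tm = 64.9 + 41·(11 − 16.4)/17 = 51.9°C.
|ΔTm| = |54.4 − 51.9| = 2.5°C, ≤ 5.8°C.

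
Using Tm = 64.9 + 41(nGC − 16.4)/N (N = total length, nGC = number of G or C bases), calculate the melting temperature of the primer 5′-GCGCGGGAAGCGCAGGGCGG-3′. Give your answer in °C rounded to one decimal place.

Base counts: A=3, T=0, G=12, C=5; G+C = 17, N = 20.
Tm = 64.9 + 41·(17 − 16.4)/20 = 64.9 + 24.60/20 = 66.1°C.

66.1°C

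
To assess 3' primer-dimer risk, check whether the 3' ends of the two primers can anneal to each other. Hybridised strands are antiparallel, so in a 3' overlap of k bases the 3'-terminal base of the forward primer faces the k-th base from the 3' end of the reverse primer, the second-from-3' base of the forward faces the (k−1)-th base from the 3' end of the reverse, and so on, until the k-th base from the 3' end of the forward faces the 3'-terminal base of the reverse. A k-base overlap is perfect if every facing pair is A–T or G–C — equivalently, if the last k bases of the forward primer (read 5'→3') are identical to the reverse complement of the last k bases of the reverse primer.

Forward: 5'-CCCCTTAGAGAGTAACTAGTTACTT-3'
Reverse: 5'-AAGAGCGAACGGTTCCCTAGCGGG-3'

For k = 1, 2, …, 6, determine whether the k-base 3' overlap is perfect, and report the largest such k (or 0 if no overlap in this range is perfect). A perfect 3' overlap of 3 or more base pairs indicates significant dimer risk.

Last 6 bases (5'→3') — forward …TTACTT, reverse …AGCGGG.
Reverse complement of the reverse primer's last 6 bases: CCCGCT; its first k bases are the reverse complement of the reverse primer's last k bases, so a perfect k-base overlap needs the forward primer's last k bases to equal them.
Comparing (forward last k vs required): k=1: T vs C ✗; k=2: TT vs CC ✗; k=3: CTT vs CCC ✗; k=4: ACTT vs CCCG ✗; k=5: TACTT vs CCCGC ✗; k=6: TTACTT vs CCCGCT ✗.
No overlap length from 1 to 6 is perfect, so the longest perfect 3' overlap is 0.

Longest perfect overlap: 0 complementary base pairs; below the dimer-risk threshold (threshold 3).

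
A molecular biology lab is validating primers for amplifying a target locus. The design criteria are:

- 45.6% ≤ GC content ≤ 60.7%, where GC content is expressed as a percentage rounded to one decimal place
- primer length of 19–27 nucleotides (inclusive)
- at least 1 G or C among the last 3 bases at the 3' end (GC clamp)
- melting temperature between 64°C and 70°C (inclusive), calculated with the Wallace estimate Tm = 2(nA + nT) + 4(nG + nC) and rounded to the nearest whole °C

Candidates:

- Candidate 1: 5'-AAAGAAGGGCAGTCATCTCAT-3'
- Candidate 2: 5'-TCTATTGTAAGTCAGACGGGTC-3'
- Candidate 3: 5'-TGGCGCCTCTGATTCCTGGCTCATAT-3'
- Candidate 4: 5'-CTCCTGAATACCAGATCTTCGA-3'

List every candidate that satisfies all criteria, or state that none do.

Candidate 1 (21 nt, A=8 T=4 G=5 C=4): GC 9/21 = 42.9%, outside 45.6–60.7% ✗; length 21 ✓; 3' end CAT has 1 G/C ✓; Tm = 2·12 + 4·9 = 60°C, outside 64–70°C ✗ — fails.
Candidate 2 (22 nt, A=5 T=7 G=6 C=4): GC 10/22 = 45.5%, outside 45.6–60.7% ✗; length 22 ✓; 3' end GTC has 2 G/C ✓; Tm = 2·12 + 4·10 = 64°C ✓ — fails.
Candidate 3 (26 nt, A=3 T=9 G=6 C=8): GC 14/26 = 53.8% ✓; length 26 ✓; 3' end TAT has 0 G/C, need ≥1 ✗; Tm = 2·12 + 4·14 = 80°C, outside 64–70°C ✗ — fails.
Candidate 4 (22 nt, A=6 T=6 G=3 C=7): GC 10/22 = 45.5%, outside 45.6–60.7% ✗; length 22 ✓; 3' end CGA has 2 G/C ✓; Tm = 2·12 + 4·10 = 64°C ✓ — fails.

None of the candidates satisfy all criteria.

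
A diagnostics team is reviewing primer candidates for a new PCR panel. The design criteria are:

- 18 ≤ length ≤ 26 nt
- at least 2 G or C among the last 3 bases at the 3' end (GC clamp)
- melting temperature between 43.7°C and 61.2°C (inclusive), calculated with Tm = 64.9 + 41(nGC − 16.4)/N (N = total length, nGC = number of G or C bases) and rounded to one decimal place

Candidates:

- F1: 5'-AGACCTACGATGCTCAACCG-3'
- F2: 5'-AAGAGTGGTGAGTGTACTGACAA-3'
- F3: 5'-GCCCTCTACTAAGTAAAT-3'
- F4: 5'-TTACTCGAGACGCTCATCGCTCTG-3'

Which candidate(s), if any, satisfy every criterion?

F1 and F4.

F1 (20 nt, A=6 T=3 G=4 C=7): length 20 ✓; 3' end CCG has 3 G/C ✓; Tm = 64.9 + 41·(11 − 16.4)/20 = 53.8°C ✓ — passes.
F2 (23 nt, A=8 T=5 G=8 C=2): length 23 ✓; 3' end CAA has 1 G/C, need ≥2 ✗; Tm = 64.9 + 41·(10 − 16.4)/23 = 53.5°C ✓ — fails.
F3 (18 nt, A=6 T=5 G=2 C=5): length 18 ✓; 3' end AAT has 0 G/C, need ≥2 ✗; Tm = 64.9 + 41·(7 − 16.4)/18 = 43.5°C, outside 43.7–61.2°C ✗ — fails.
F4 (24 nt, A=4 T=7 G=5 C=8): length 24 ✓; 3' end CTG has 2 G/C ✓; Tm = 64.9 + 41·(13 − 16.4)/24 = 59.1°C ✓ — passes.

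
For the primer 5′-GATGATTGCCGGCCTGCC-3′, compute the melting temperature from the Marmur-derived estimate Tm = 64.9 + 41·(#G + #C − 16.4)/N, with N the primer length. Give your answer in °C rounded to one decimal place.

Base counts: A=2, T=4, G=6, C=6; G+C = 12, N = 18.
Tm = 64.9 + 41·(12 − 16.4)/18 = 64.9 + -180.40/18 = 54.9°C.

54.9°C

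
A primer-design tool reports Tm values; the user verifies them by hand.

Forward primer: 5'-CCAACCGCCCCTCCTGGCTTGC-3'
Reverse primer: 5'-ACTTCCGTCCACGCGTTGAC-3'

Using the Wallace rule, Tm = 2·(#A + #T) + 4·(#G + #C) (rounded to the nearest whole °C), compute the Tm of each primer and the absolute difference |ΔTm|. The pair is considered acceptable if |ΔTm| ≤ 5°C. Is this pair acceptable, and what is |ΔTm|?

Forward: A=2 T=4 G=4 C=12 → Tm = 2·6 + 4·16 = 76°C.
Reverse: A=3 T=5 G=4 C=8 → Tm = 2·8 + 4·12 = 64°C.
|ΔTm| = |76 − 64| = 12°C, > 5°C.

|ΔTm| = 12°C; the pair is not acceptable.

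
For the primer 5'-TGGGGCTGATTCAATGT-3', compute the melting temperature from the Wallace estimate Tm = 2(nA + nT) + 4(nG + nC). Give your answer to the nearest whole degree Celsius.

50°C

Base counts: A=3, T=6, G=6, C=2 (length 17).
Tm = 2·(3+6) + 4·(6+2) = 2·9 + 4·8 = 18 + 32 = 50°C.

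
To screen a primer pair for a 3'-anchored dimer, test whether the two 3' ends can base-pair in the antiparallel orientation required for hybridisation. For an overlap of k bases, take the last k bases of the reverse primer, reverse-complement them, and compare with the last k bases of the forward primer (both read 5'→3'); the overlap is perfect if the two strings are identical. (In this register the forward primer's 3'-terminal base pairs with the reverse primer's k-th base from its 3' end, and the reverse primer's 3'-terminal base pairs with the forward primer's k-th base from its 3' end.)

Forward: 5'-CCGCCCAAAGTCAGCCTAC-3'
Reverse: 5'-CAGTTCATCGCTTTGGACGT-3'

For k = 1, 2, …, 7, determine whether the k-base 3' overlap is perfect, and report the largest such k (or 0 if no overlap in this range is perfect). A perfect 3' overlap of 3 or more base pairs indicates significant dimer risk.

Last 7 bases (5'→3') — forward …AGCCTAC, reverse …TGGACGT.
Reverse complement of the reverse primer's last 7 bases: ACGTCCA; its first k bases are the reverse complement of the reverse primer's last k bases, so a perfect k-base overlap needs the forward primer's last k bases to equal them.
Comparing (forward last k vs required): k=1: C vs A ✗; k=2: AC vs AC ✓; k=3: TAC vs ACG ✗; k=4: CTAC vs ACGT ✗; k=5: CCTAC vs ACGTC ✗; k=6: GCCTAC vs ACGTCC ✗; k=7: AGCCTAC vs ACGTCCA ✗.
Only k = 2 is perfect, so the longest perfect 3' overlap is 2.

Longest perfect overlap: 2 complementary base pairs; below the dimer-risk threshold (threshold 3).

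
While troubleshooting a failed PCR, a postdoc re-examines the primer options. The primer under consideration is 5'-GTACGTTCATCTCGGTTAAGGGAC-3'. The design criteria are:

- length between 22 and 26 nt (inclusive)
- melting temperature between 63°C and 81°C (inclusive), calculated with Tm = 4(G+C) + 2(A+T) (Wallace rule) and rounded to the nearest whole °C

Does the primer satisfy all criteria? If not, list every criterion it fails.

Meets all criteria.

Base counts: A=5, T=7, G=7, C=5 (length 24).
length: length 24 ✓
Tm: Tm = 2·12 + 4·12 = 72°C ✓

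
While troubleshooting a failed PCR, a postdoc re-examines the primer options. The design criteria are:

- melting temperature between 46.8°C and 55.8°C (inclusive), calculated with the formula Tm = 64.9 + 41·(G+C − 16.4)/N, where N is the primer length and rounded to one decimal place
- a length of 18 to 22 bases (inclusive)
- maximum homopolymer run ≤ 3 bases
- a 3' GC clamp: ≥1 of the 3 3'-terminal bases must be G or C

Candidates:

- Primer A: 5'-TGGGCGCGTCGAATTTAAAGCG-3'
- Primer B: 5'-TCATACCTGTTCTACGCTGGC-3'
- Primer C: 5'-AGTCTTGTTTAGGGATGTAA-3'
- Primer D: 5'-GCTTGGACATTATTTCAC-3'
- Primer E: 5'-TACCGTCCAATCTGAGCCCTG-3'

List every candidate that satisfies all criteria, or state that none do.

Primer B only.

Primer A (22 nt, A=5 T=5 G=8 C=4): Tm = 64.9 + 41·(12 − 16.4)/22 = 56.7°C, outside 46.8–55.8°C ✗; length 22 ✓; longest run = 3 ✓; 3' end GCG has 3 G/C ✓ — fails.
Primer B (21 nt, A=3 T=7 G=4 C=7): Tm = 64.9 + 41·(11 − 16.4)/21 = 54.4°C ✓; length 21 ✓; longest run = 2 ✓; 3' end GGC has 3 G/C ✓ — passes.
Primer C (20 nt, A=5 T=8 G=6 C=1): Tm = 64.9 + 41·(7 − 16.4)/20 = 45.6°C, outside 46.8–55.8°C ✗; length 20 ✓; longest run = 3 ✓; 3' end TAA has 0 G/C, need ≥1 ✗ — fails.
Primer D (18 nt, A=4 T=7 G=3 C=4): Tm = 64.9 + 41·(7 − 16.4)/18 = 43.5°C, outside 46.8–55.8°C ✗; length 18 ✓; longest run = 3 ✓; 3' end CAC has 2 G/C ✓ — fails.
Primer E (21 nt, A=4 T=5 G=4 C=8): Tm = 64.9 + 41·(12 − 16.4)/21 = 56.3°C, outside 46.8–55.8°C ✗; length 21 ✓; longest run = 3 ✓; 3' end CTG has 2 G/C ✓ — fails.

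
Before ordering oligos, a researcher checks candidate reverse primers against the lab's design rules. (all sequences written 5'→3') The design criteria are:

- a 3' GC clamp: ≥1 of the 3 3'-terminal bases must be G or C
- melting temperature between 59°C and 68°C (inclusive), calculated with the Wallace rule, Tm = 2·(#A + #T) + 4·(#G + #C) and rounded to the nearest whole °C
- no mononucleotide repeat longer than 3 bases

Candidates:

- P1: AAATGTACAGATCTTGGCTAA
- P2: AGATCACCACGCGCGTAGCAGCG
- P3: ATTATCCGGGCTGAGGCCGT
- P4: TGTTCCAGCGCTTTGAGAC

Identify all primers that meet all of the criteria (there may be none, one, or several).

P1 (21 nt, A=8 T=6 G=4 C=3): 3' end TAA has 0 G/C, need ≥1 ✗; Tm = 2·14 + 4·7 = 56°C, outside 59–68°C ✗; longest run = 3 ✓ — fails.
P2 (23 nt, A=6 T=2 G=7 C=8): 3' end GCG has 3 G/C ✓; Tm = 2·8 + 4·15 = 76°C, outside 59–68°C ✗; longest run = 2 ✓ — fails.
P3 (20 nt, A=3 T=5 G=7 C=5): 3' end CGT has 2 G/C ✓; Tm = 2·8 + 4·12 = 64°C ✓; longest run = 3 ✓ — passes.
P4 (19 nt, A=3 T=6 G=5 C=5): 3' end GAC has 2 G/C ✓; Tm = 2·9 + 4·10 = 58°C, outside 59–68°C ✗; longest run = 3 ✓ — fails.

P3 only.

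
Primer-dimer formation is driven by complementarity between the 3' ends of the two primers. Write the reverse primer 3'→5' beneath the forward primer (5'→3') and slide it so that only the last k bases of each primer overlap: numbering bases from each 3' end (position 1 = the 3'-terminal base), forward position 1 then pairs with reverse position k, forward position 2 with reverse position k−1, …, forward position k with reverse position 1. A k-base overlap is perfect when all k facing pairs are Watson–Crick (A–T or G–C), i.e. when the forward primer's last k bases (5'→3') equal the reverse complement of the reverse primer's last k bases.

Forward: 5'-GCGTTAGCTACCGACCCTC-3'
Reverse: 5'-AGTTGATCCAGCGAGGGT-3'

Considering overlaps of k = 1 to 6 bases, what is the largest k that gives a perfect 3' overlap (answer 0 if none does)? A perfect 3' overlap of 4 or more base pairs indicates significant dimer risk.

Longest perfect overlap: 6 complementary base pairs; significant dimer risk (threshold 4).

Last 6 bases (5'→3') — forward …ACCCTC, reverse …GAGGGT.
Reverse complement of the reverse primer's last 6 bases: ACCCTC; its first k bases are the reverse complement of the reverse primer's last k bases, so a perfect k-base overlap needs the forward primer's last k bases to equal them.
Comparing (forward last k vs required): k=1: C vs A ✗; k=2: TC vs AC ✗; k=3: CTC vs ACC ✗; k=4: CCTC vs ACCC ✗; k=5: CCCTC vs ACCCT ✗; k=6: ACCCTC vs ACCCTC ✓.
Only k = 6 is perfect, so the longest perfect 3' overlap is 6.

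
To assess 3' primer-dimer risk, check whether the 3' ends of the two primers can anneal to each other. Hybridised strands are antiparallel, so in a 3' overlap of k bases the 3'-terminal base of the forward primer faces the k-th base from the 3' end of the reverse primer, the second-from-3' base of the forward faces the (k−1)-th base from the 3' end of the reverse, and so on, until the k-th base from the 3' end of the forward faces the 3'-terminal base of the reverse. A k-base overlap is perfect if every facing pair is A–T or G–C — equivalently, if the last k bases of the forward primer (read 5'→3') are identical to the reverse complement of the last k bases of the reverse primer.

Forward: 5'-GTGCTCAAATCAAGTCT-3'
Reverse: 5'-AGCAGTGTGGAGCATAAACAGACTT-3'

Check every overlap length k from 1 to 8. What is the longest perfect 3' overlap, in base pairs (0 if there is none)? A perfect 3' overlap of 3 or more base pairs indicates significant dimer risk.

Longest perfect overlap: 6 complementary base pairs; significant dimer risk (threshold 3).

Last 8 bases (5'→3') — forward …TCAAGTCT, reverse …ACAGACTT.
Reverse complement of the reverse primer's last 8 bases: AAGTCTGT; its first k bases are the reverse complement of the reverse primer's last k bases, so a perfect k-base overlap needs the forward primer's last k bases to equal them.
Comparing (forward last k vs required): k=1: T vs A ✗; k=2: CT vs AA ✗; k=3: TCT vs AAG ✗; k=4: GTCT vs AAGT ✗; k=5: AGTCT vs AAGTC ✗; k=6: AAGTCT vs AAGTCT ✓; k=7: CAAGTCT vs AAGTCTG ✗; k=8: TCAAGTCT vs AAGTCTGT ✗.
Only k = 6 is perfect, so the longest perfect 3' overlap is 6.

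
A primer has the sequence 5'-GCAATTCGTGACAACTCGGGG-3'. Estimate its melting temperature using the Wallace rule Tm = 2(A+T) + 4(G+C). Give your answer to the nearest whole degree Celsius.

66°C

Base counts: A=5, T=4, G=7, C=5 (length 21).
Tm = 2·(5+4) + 4·(7+5) = 2·9 + 4·12 = 18 + 48 = 66°C.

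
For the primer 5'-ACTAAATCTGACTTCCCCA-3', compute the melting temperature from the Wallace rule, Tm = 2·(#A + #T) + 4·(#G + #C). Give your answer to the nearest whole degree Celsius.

54°C

Base counts: A=6, T=5, G=1, C=7 (length 19).
Tm = 2·(6+5) + 4·(1+7) = 2·11 + 4·8 = 22 + 32 = 54°C.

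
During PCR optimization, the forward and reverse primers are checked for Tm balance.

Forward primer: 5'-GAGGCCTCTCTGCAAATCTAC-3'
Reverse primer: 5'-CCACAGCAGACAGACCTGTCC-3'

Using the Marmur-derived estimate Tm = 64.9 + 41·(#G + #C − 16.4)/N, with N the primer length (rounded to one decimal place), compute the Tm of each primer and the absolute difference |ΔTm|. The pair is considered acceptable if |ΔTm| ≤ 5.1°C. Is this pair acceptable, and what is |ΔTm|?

|ΔTm| = 3.9°C; the pair is acceptable.

Forward: G+C = 11, N = 21 → Tm = 64.9 + 41·(11 − 16.4)/21 = 54.4°C.
Reverse: G+C = 13, N = 21 → Tm = 64.9 + 41·(13 − 16.4)/21 = 58.3°C.
|ΔTm| = |54.4 − 58.3| = 3.9°C, ≤ 5.1°C.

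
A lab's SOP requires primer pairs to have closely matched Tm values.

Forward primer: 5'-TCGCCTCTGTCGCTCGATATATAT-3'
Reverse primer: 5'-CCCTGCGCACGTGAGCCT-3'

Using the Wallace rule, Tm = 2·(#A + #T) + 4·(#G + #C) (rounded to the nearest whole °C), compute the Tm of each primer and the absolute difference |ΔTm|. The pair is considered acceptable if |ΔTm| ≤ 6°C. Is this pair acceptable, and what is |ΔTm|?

Forward: A=4 T=9 G=4 C=7 → Tm = 2·13 + 4·11 = 70°C.
Reverse: A=2 T=3 G=5 C=8 → Tm = 2·5 + 4·13 = 62°C.
|ΔTm| = |70 − 62| = 8°C, > 6°C.

|ΔTm| = 8°C; the pair is not acceptable.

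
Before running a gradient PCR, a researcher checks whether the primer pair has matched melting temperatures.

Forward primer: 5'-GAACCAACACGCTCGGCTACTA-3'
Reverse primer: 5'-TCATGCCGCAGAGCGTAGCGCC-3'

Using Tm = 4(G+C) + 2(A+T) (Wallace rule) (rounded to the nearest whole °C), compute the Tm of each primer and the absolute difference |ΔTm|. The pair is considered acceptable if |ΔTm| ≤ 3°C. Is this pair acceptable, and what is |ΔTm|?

Forward: A=7 T=3 G=4 C=8 → Tm = 2·10 + 4·12 = 68°C.
Reverse: A=4 T=3 G=7 C=8 → Tm = 2·7 + 4·15 = 74°C.
|ΔTm| = |68 − 74| = 6°C, > 3°C.

|ΔTm| = 6°C; the pair is not acceptable.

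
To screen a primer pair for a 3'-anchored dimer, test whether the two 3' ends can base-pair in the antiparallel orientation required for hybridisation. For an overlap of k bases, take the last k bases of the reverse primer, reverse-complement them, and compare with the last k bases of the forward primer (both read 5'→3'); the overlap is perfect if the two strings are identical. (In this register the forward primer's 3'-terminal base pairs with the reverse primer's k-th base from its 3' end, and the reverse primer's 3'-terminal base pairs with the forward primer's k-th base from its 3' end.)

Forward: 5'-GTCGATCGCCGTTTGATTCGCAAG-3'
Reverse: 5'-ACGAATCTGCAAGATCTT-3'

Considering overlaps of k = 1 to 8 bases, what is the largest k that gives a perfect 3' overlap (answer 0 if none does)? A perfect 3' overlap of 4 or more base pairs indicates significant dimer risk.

Longest perfect overlap: 3 complementary base pairs; below the dimer-risk threshold (threshold 4).

Last 8 bases (5'→3') — forward …TTCGCAAG, reverse …AAGATCTT.
Reverse complement of the reverse primer's last 8 bases: AAGATCTT; its first k bases are the reverse complement of the reverse primer's last k bases, so a perfect k-base overlap needs the forward primer's last k bases to equal them.
Comparing (forward last k vs required): k=1: G vs A ✗; k=2: AG vs AA ✗; k=3: AAG vs AAG ✓; k=4: CAAG vs AAGA ✗; k=5: GCAAG vs AAGAT ✗; k=6: CGCAAG vs AAGATC ✗; k=7: TCGCAAG vs AAGATCT ✗; k=8: TTCGCAAG vs AAGATCTT ✗.
Only k = 3 is perfect, so the longest perfect 3' overlap is 3.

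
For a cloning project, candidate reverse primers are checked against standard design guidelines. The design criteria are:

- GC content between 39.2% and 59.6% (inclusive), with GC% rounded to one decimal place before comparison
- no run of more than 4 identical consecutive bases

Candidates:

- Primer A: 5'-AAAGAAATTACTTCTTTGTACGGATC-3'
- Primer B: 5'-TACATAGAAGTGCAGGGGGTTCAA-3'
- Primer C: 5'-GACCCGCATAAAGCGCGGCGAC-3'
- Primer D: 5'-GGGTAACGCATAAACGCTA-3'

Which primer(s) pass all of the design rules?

Primer A (26 nt, A=9 T=9 G=4 C=4): GC 8/26 = 30.8%, outside 39.2–59.6% ✗; longest run = 3 ✓ — fails.
Primer B (24 nt, A=8 T=5 G=8 C=3): GC 11/24 = 45.8% ✓; longest run = 5, exceeds 4 ✗ — fails.
Primer C (22 nt, A=6 T=1 G=7 C=8): GC 15/22 = 68.2%, outside 39.2–59.6% ✗; longest run = 3 ✓ — fails.
Primer D (19 nt, A=7 T=3 G=5 C=4): GC 9/19 = 47.4% ✓; longest run = 3 ✓ — passes.

Primer D only.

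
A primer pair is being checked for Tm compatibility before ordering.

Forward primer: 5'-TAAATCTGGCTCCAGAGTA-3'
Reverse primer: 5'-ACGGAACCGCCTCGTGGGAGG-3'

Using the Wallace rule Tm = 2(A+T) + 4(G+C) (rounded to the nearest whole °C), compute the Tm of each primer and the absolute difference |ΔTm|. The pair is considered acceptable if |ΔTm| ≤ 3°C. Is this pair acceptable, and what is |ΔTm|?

|ΔTm| = 18°C; the pair is not acceptable.

Forward: A=6 T=5 G=4 C=4 → Tm = 2·11 + 4·8 = 54°C.
Reverse: A=4 T=2 G=9 C=6 → Tm = 2·6 + 4·15 = 72°C.
|ΔTm| = |54 − 72| = 18°C, > 3°C.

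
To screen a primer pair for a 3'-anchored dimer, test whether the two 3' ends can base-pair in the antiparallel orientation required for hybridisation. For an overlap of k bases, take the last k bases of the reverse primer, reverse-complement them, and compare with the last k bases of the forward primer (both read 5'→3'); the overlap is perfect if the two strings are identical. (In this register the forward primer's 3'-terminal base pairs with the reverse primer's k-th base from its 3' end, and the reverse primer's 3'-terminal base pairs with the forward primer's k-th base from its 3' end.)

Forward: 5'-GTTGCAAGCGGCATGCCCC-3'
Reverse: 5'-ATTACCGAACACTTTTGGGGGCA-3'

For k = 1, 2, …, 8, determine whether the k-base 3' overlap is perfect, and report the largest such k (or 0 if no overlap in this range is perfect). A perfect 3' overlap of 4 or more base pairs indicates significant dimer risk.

Last 8 bases (5'→3') — forward …CATGCCCC, reverse …TGGGGGCA.
Reverse complement of the reverse primer's last 8 bases: TGCCCCCA; its first k bases are the reverse complement of the reverse primer's last k bases, so a perfect k-base overlap needs the forward primer's last k bases to equal them.
Comparing (forward last k vs required): k=1: C vs T ✗; k=2: CC vs TG ✗; k=3: CCC vs TGC ✗; k=4: CCCC vs TGCC ✗; k=5: GCCCC vs TGCCC ✗; k=6: TGCCCC vs TGCCCC ✓; k=7: ATGCCCC vs TGCCCCC ✗; k=8: CATGCCCC vs TGCCCCCA ✗.
Only k = 6 is perfect, so the longest perfect 3' overlap is 6.

Longest perfect overlap: 6 complementary base pairs; significant dimer risk (threshold 4).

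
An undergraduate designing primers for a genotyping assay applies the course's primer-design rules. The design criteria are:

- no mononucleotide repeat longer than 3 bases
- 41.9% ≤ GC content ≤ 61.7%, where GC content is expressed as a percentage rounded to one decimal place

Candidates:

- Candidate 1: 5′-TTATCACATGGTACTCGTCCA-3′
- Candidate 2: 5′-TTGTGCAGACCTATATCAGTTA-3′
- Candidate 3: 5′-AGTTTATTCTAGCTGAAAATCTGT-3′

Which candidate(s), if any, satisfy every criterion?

Candidate 1 only.

Candidate 1 (21 nt, A=5 T=7 G=3 C=6): longest run = 2 ✓; GC 9/21 = 42.9% ✓ — passes.
Candidate 2 (22 nt, A=6 T=8 G=4 C=4): longest run = 2 ✓; GC 8/22 = 36.4%, outside 41.9–61.7% ✗ — fails.
Candidate 3 (24 nt, A=7 T=10 G=4 C=3): longest run = 4, exceeds 3 ✗; GC 7/24 = 29.2%, outside 41.9–61.7% ✗ — fails.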